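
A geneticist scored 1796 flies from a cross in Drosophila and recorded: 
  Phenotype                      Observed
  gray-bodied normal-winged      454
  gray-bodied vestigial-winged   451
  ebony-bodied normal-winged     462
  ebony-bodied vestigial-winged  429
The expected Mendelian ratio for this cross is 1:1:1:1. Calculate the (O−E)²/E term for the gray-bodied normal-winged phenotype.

0.056

Under the 1:1:1:1 hypothesis (Σ ratio = 4, N = 1796):
  gray-bodied normal-winged: 1796 × 1/4 = 449
  gray-bodied vestigial-winged: 1796 × 1/4 = 449
  ebony-bodied normal-winged: 1796 × 1/4 = 449
  ebony-bodied vestigial-winged: 1796 × 1/4 = 449
Contribution of gray-bodied normal-winged: (454 − 449)² / 449 = 0.0557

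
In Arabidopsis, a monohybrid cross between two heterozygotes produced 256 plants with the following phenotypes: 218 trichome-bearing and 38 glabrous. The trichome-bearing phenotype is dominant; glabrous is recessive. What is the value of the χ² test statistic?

For a monohybrid cross between heterozygotes with complete dominance, the expected phenotypic ratio is 3:1.
The 3:1 ratio has 4 parts, so with N = 256 the expected counts are:
  trichome-bearing: 256 × 3/4 = 192
  glabrous: 256 × 1/4 = 64
χ² = Σ (O − E)² / E
  trichome-bearing: (218 − 192)² / 192 = 3.5208
  glabrous: (38 − 64)² / 64 = 10.5625
χ² = 3.5208 + 10.5625 = 14.0833 ≈ 14.083

14.083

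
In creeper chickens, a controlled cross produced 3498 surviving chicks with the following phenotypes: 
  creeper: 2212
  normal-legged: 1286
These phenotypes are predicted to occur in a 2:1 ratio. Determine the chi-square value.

18.525

Under the 2:1 hypothesis (Σ ratio = 3, N = 3498):
  creeper: 3498 × 2/3 = 2332
  normal-legged: 3498 × 1/3 = 1166
χ² = Σ (O − E)² / E
  creeper: (2212 − 2332)² / 2332 = 6.1750
  normal-legged: (1286 − 1166)² / 1166 = 12.3499
χ² = 6.1750 + 12.3499 = 18.5249 ≈ 18.525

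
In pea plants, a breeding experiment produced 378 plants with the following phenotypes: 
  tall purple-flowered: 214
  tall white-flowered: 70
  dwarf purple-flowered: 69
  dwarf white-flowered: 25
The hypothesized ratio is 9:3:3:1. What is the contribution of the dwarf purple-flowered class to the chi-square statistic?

0.050

The 9:3:3:1 ratio has 16 parts, so with N = 378 the expected counts are:
  tall purple-flowered: 378 × 9/16 = 212.625
  tall white-flowered: 378 × 3/16 = 70.875
  dwarf purple-flowered: 378 × 3/16 = 70.875
  dwarf white-flowered: 378 × 1/16 = 23.625
Contribution of dwarf purple-flowered: (69 − 70.875)² / 70.875 = 0.0496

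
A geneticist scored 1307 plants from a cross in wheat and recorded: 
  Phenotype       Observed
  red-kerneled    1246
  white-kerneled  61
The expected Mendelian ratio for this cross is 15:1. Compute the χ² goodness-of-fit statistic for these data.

5.588

The 15:1 ratio has 16 parts, so with N = 1307 the expected counts are:
  red-kerneled: 1307 × 15/16 = 1225.3125
  white-kerneled: 1307 × 1/16 = 81.6875
χ² = Σ (O − E)² / E
  red-kerneled: (1246 − 1225.3125)² / 1225.3125 = 0.3493
  white-kerneled: (61 − 81.6875)² / 81.6875 = 5.2391
χ² = 0.3493 + 5.2391 = 5.5884 ≈ 5.588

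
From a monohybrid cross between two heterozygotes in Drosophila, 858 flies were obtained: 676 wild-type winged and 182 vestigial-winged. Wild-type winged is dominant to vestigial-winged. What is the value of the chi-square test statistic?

6.566

For a monohybrid cross between heterozygotes with complete dominance, the expected phenotypic ratio is 3:1.
Total ratio parts = 4. Expected numbers out of 858:
  wild-type winged: 858 × 3/4 = 643.5
  vestigial-winged: 858 × 1/4 = 214.5
χ² = Σ (O − E)² / E
  wild-type winged: (676 − 643.5)² / 643.5 = 1.6414
  vestigial-winged: (182 − 214.5)² / 214.5 = 4.9242
χ² = 1.6414 + 4.9242 = 6.5656 ≈ 6.566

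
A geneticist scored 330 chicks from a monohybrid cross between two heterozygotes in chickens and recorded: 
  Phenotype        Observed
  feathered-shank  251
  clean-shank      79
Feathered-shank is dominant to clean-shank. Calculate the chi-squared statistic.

0.198

For a monohybrid cross between heterozygotes with complete dominance, the expected phenotypic ratio is 3:1.
Under the 3:1 hypothesis (Σ ratio = 4, N = 330):
  feathered-shank: 330 × 3/4 = 247.5
  clean-shank: 330 × 1/4 = 82.5
χ² = Σ (O − E)² / E
  feathered-shank: (251 − 247.5)² / 247.5 = 0.0495
  clean-shank: (79 − 82.5)² / 82.5 = 0.1485
χ² = 0.0495 + 0.1485 = 0.198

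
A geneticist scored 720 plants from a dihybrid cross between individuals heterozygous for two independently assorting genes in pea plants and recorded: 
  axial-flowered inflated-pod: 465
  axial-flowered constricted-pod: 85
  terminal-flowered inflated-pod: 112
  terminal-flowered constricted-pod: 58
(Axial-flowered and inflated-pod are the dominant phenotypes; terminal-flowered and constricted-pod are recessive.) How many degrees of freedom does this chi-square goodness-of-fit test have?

A dihybrid F₂ with independent assortment and complete dominance at both loci gives a 9:3:3:1 phenotypic ratio.
A goodness-of-fit test with 4 phenotype classes has df = 4 − 1 = 3.

3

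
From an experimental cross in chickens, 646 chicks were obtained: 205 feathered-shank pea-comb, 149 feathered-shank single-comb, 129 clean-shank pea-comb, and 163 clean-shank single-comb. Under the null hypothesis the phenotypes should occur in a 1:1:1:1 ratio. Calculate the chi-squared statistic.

The 1:1:1:1 ratio has 4 parts, so with N = 646 the expected counts are:
  feathered-shank pea-comb: 646 × 1/4 = 161.5
  feathered-shank single-comb: 646 × 1/4 = 161.5
  clean-shank pea-comb: 646 × 1/4 = 161.5
  clean-shank single-comb: 646 × 1/4 = 161.5
χ² = Σ (O − E)² / E
  feathered-shank pea-comb: (205 − 161.5)² / 161.5 = 11.7167
  feathered-shank single-comb: (149 − 161.5)² / 161.5 = 0.9675
  clean-shank pea-comb: (129 − 161.5)² / 161.5 = 6.5402
  clean-shank single-comb: (163 − 161.5)² / 161.5 = 0.0139
χ² = 11.7167 + 0.9675 + 6.5402 + 0.0139 = 19.2383 ≈ 19.238

19.238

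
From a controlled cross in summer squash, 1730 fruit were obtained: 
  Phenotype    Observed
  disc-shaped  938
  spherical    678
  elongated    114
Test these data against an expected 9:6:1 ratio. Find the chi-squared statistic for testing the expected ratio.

The 9:6:1 ratio has 16 parts, so with N = 1730 the expected counts are:
  disc-shaped: 1730 × 9/16 = 973.125
  spherical: 1730 × 6/16 = 648.75
  elongated: 1730 × 1/16 = 108.125
χ² = Σ (O − E)² / E
  disc-shaped: (938 − 973.125)² / 973.125 = 1.2678
  spherical: (678 − 648.75)² / 648.75 = 1.3188
  elongated: (114 − 108.125)² / 108.125 = 0.3192
χ² = 1.2678 + 1.3188 + 0.3192 = 2.9058 ≈ 2.906

2.906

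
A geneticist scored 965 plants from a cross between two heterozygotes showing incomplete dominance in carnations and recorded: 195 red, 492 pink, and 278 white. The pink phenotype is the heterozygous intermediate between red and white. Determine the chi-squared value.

14.652

With incomplete dominance, a heterozygote × heterozygote cross gives a 1:2:1 phenotypic ratio.
Total ratio parts = 4. Expected numbers out of 965:
  red: 965 × 1/4 = 241.25
  pink: 965 × 2/4 = 482.5
  white: 965 × 1/4 = 241.25
χ² = Σ (O − E)² / E
  red: (195 − 241.25)² / 241.25 = 8.8666
  pink: (492 − 482.5)² / 482.5 = 0.1870
  white: (278 − 241.25)² / 241.25 = 5.5982
χ² = 8.8666 + 0.1870 + 5.5982 = 14.6518 ≈ 14.652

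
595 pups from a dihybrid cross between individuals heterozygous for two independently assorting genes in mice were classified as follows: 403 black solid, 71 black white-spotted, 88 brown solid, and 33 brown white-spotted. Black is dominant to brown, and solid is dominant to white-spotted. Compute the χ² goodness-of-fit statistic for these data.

A dihybrid F₂ with independent assortment and complete dominance at both loci gives a 9:3:3:1 phenotypic ratio.
Expected counts for N = 595 under a 9:3:3:1 ratio (total parts = 16):
  black solid: 595 × 9/16 = 334.6875
  black white-spotted: 595 × 3/16 = 111.5625
  brown solid: 595 × 3/16 = 111.5625
  brown white-spotted: 595 × 1/16 = 37.1875
χ² = Σ (O − E)² / E
  black solid: (403 − 334.6875)² / 334.6875 = 13.9431
  black white-spotted: (71 − 111.5625)² / 111.5625 = 14.7479
  brown solid: (88 − 111.5625)² / 111.5625 = 4.9765
  brown white-spotted: (33 − 37.1875)² / 37.1875 = 0.4715
χ² = 13.9431 + 14.7479 + 4.9765 + 0.4715 = 34.139

34.139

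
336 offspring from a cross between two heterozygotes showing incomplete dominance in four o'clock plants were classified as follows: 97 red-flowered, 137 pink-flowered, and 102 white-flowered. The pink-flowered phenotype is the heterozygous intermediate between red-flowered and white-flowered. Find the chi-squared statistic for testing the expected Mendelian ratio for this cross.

11.589

With incomplete dominance, a heterozygote × heterozygote cross gives a 1:2:1 phenotypic ratio.
The 1:2:1 ratio has 4 parts, so with N = 336 the expected counts are:
  red-flowered: 336 × 1/4 = 84
  pink-flowered: 336 × 2/4 = 168
  white-flowered: 336 × 1/4 = 84
χ² = Σ (O − E)² / E
  red-flowered: (97 − 84)² / 84 = 2.0119
  pink-flowered: (137 − 168)² / 168 = 5.7202
  white-flowered: (102 − 84)² / 84 = 3.8571
χ² = 2.0119 + 5.7202 + 3.8571 = 11.5892 ≈ 11.589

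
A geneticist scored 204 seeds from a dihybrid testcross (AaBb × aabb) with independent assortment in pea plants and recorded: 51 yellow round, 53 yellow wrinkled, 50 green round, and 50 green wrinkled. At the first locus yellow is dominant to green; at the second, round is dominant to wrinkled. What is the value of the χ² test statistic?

A dihybrid testcross with independent assortment gives a 1:1:1:1 ratio.
Under the 1:1:1:1 hypothesis (Σ ratio = 4, N = 204):
  yellow round: 204 × 1/4 = 51
  yellow wrinkled: 204 × 1/4 = 51
  green round: 204 × 1/4 = 51
  green wrinkled: 204 × 1/4 = 51
χ² = Σ (O − E)² / E
  yellow round: (51 − 51)² / 51 = 0.0000
  yellow wrinkled: (53 − 51)² / 51 = 0.0784
  green round: (50 − 51)² / 51 = 0.0196
  green wrinkled: (50 − 51)² / 51 = 0.0196
χ² = 0.0000 + 0.0784 + 0.0196 + 0.0196 = 0.1176 ≈ 0.118

0.118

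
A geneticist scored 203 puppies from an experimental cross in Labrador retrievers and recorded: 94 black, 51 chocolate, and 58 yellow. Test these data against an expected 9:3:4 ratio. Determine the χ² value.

9.002

Under the 9:3:4 hypothesis (Σ ratio = 16, N = 203):
  black: 203 × 9/16 = 114.1875
  chocolate: 203 × 3/16 = 38.0625
  yellow: 203 × 4/16 = 50.75
χ² = Σ (O − E)² / E
  black: (94 − 114.1875)² / 114.1875 = 3.5690
  chocolate: (51 − 38.0625)² / 38.0625 = 4.3975
  yellow: (58 − 50.75)² / 50.75 = 1.0357
χ² = 3.5690 + 4.3975 + 1.0357 = 9.0022 ≈ 9.002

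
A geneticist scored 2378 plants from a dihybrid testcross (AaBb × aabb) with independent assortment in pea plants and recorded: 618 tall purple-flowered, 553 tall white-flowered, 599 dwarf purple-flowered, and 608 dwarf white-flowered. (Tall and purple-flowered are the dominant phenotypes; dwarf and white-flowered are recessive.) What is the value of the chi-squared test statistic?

A dihybrid testcross with independent assortment gives a 1:1:1:1 ratio.
Total ratio parts = 4. Expected numbers out of 2378:
  tall purple-flowered: 2378 × 1/4 = 594.5
  tall white-flowered: 2378 × 1/4 = 594.5
  dwarf purple-flowered: 2378 × 1/4 = 594.5
  dwarf white-flowered: 2378 × 1/4 = 594.5
χ² = Σ (O − E)² / E
  tall purple-flowered: (618 − 594.5)² / 594.5 = 0.9289
  tall white-flowered: (553 − 594.5)² / 594.5 = 2.8970
  dwarf purple-flowered: (599 − 594.5)² / 594.5 = 0.0341
  dwarf white-flowered: (608 − 594.5)² / 594.5 = 0.3066
χ² = 0.9289 + 2.8970 + 0.0341 + 0.3066 = 4.1666 ≈ 4.167

4.167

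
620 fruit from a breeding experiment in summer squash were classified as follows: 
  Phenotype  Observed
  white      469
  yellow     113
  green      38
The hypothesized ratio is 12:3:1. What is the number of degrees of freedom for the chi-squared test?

A goodness-of-fit test with 3 phenotype classes has df = 3 − 1 = 2.

2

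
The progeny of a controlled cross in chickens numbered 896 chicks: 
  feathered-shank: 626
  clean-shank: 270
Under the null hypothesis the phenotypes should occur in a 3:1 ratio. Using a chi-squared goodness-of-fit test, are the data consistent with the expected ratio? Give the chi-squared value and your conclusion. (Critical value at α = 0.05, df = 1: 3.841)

Under the 3:1 hypothesis (Σ ratio = 4, N = 896):
  feathered-shank: 896 × 3/4 = 672
  clean-shank: 896 × 1/4 = 224
χ² = Σ (O − E)² / E
  feathered-shank: (626 − 672)² / 672 = 3.1488
  clean-shank: (270 − 224)² / 224 = 9.4464
χ² = 3.1488 + 9.4464 = 12.5952 ≈ 12.595
Degrees of freedom = 2 − 1 = 1; critical value at α = 0.05 is 3.841.
Since 12.595 > 3.841, we reject the null hypothesis — the data do not fit the 3:1 ratio.

12.595; not consistent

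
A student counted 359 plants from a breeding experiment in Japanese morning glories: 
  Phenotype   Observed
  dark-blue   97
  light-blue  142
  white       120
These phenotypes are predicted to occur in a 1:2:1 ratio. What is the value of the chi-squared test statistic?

18.616

Under the 1:2:1 hypothesis (Σ ratio = 4, N = 359):
  dark-blue: 359 × 1/4 = 89.75
  light-blue: 359 × 2/4 = 179.5
  white: 359 × 1/4 = 89.75
χ² = Σ (O − E)² / E
  dark-blue: (97 − 89.75)² / 89.75 = 0.5857
  light-blue: (142 − 179.5)² / 179.5 = 7.8343
  white: (120 − 89.75)² / 89.75 = 10.1957
χ² = 0.5857 + 7.8343 + 10.1957 = 18.6157 ≈ 18.616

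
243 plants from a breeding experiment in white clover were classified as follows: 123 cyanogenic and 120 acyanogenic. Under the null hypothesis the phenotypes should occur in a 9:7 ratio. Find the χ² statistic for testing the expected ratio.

Under the 9:7 hypothesis (Σ ratio = 16, N = 243):
  cyanogenic: 243 × 9/16 = 136.6875
  acyanogenic: 243 × 7/16 = 106.3125
χ² = Σ (O − E)² / E
  cyanogenic: (123 − 136.6875)² / 136.6875 = 1.3706
  acyanogenic: (120 − 106.3125)² / 106.3125 = 1.7622
χ² = 1.3706 + 1.7622 = 3.1328 ≈ 3.133

3.133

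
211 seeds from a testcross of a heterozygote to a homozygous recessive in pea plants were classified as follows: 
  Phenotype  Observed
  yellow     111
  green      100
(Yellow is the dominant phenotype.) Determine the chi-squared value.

A testcross of a heterozygote (Aa × aa) gives a 1:1 phenotypic ratio.
The 1:1 ratio has 2 parts, so with N = 211 the expected counts are:
  yellow: 211 × 1/2 = 105.5
  green: 211 × 1/2 = 105.5
χ² = Σ (O − E)² / E
  yellow: (111 − 105.5)² / 105.5 = 0.2867
  green: (100 − 105.5)² / 105.5 = 0.2867
χ² = 0.2867 + 0.2867 = 0.5734 ≈ 0.573

0.573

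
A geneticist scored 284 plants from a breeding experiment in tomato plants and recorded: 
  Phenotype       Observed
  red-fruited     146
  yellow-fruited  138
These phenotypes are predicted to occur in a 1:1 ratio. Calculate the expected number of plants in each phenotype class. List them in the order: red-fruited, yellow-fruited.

Total ratio parts = 2. Expected numbers out of 284:
  red-fruited: 284 × 1/2 = 142
  yellow-fruited: 284 × 1/2 = 142

142, 142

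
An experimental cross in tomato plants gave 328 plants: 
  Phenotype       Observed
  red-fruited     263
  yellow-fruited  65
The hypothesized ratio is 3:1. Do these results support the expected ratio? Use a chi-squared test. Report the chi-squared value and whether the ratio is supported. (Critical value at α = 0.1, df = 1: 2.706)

Expected counts for N = 328 under a 3:1 ratio (total parts = 4):
  red-fruited: 328 × 3/4 = 246
  yellow-fruited: 328 × 1/4 = 82
χ² = Σ (O − E)² / E
  red-fruited: (263 − 246)² / 246 = 1.1748
  yellow-fruited: (65 − 82)² / 82 = 3.5244
χ² = 1.1748 + 3.5244 = 4.6992 ≈ 4.699
Degrees of freedom = 2 − 1 = 1; critical value at α = 0.1 is 2.706.
Since 4.699 > 2.706, we reject the null hypothesis — the data do not fit the 3:1 ratio.

4.699; not consistent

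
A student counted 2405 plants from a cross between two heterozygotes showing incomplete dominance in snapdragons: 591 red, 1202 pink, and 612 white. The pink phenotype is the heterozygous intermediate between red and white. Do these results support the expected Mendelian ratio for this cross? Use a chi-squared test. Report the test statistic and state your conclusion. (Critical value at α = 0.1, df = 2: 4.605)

0.367; consistent

With incomplete dominance, a heterozygote × heterozygote cross gives a 1:2:1 phenotypic ratio.
Total ratio parts = 4. Expected numbers out of 2405:
  red: 2405 × 1/4 = 601.25
  pink: 2405 × 2/4 = 1202.5
  white: 2405 × 1/4 = 601.25
χ² = Σ (O − E)² / E
  red: (591 − 601.25)² / 601.25 = 0.1747
  pink: (1202 − 1202.5)² / 1202.5 = 0.0002
  white: (612 − 601.25)² / 601.25 = 0.1922
χ² = 0.1747 + 0.0002 + 0.1922 = 0.3671 ≈ 0.367
Degrees of freedom = 3 − 1 = 2; critical value at α = 0.1 is 4.605.
Since 0.367 < 4.605, we fail to reject the null hypothesis — the data are consistent with the 1:2:1 ratio.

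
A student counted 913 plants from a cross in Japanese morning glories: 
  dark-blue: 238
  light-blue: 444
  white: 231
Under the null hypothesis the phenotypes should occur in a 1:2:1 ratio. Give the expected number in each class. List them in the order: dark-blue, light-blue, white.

228.25, 456.5, 228.25

The 1:2:1 ratio has 4 parts, so with N = 913 the expected counts are:
  dark-blue: 913 × 1/4 = 228.25
  light-blue: 913 × 2/4 = 456.5
  white: 913 × 1/4 = 228.25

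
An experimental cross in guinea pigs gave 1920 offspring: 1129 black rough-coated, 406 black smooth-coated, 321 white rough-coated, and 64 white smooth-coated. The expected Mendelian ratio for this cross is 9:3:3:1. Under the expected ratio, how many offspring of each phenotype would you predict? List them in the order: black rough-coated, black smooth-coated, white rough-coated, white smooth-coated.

1080, 360, 360, 120

Under the 9:3:3:1 hypothesis (Σ ratio = 16, N = 1920):
  black rough-coated: 1920 × 9/16 = 1080
  black smooth-coated: 1920 × 3/16 = 360
  white rough-coated: 1920 × 3/16 = 360
  white smooth-coated: 1920 × 1/16 = 120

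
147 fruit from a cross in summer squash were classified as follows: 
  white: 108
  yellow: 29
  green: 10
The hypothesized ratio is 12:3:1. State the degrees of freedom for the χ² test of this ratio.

A goodness-of-fit test with 3 phenotype classes has df = 3 − 1 = 2.

2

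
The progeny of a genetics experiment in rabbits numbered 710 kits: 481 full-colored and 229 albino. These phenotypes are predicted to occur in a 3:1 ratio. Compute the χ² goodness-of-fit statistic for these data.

19.923

Total ratio parts = 4. Expected numbers out of 710:
  full-colored: 710 × 3/4 = 532.5
  albino: 710 × 1/4 = 177.5
χ² = Σ (O − E)² / E
  full-colored: (481 − 532.5)² / 532.5 = 4.9808
  albino: (229 − 177.5)² / 177.5 = 14.9423
χ² = 4.9808 + 14.9423 = 19.9231 ≈ 19.923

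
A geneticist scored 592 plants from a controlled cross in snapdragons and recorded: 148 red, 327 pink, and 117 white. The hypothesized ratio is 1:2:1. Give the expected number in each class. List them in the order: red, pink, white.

148, 296, 148

Total ratio parts = 4. Expected numbers out of 592:
  red: 592 × 1/4 = 148
  pink: 592 × 2/4 = 296
  white: 592 × 1/4 = 148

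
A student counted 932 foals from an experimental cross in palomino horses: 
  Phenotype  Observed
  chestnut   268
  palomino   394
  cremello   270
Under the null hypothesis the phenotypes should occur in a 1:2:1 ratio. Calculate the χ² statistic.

22.258

Under the 1:2:1 hypothesis (Σ ratio = 4, N = 932):
  chestnut: 932 × 1/4 = 233
  palomino: 932 × 2/4 = 466
  cremello: 932 × 1/4 = 233
χ² = Σ (O − E)² / E
  chestnut: (268 − 233)² / 233 = 5.2575
  palomino: (394 − 466)² / 466 = 11.1245
  cremello: (270 − 233)² / 233 = 5.8755
χ² = 5.2575 + 11.1245 + 5.8755 = 22.2575 ≈ 22.258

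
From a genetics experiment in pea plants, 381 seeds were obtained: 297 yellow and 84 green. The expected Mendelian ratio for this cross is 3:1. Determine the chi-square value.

Under the 3:1 hypothesis (Σ ratio = 4, N = 381):
  yellow: 381 × 3/4 = 285.75
  green: 381 × 1/4 = 95.25
χ² = Σ (O − E)² / E
  yellow: (297 − 285.75)² / 285.75 = 0.4429
  green: (84 − 95.25)² / 95.25 = 1.3287
χ² = 0.4429 + 1.3287 = 1.7716 ≈ 1.772

1.772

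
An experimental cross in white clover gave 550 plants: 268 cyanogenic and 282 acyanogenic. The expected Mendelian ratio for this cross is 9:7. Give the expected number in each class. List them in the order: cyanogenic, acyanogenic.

309.375, 240.625

The 9:7 ratio has 16 parts, so with N = 550 the expected counts are:
  cyanogenic: 550 × 9/16 = 309.375
  acyanogenic: 550 × 7/16 = 240.625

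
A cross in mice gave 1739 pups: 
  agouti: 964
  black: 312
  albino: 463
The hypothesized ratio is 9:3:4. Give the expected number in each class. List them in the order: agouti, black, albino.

978.1875, 326.0625, 434.75

Under the 9:3:4 hypothesis (Σ ratio = 16, N = 1739):
  agouti: 1739 × 9/16 = 978.1875
  black: 1739 × 3/16 = 326.0625
  albino: 1739 × 4/16 = 434.75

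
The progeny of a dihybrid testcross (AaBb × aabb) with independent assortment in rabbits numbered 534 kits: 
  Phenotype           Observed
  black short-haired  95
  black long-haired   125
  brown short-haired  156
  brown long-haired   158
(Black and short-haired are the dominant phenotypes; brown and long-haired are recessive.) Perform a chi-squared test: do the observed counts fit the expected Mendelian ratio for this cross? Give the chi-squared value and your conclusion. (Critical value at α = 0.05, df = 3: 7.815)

A dihybrid testcross with independent assortment gives a 1:1:1:1 ratio.
Total ratio parts = 4. Expected numbers out of 534:
  black short-haired: 534 × 1/4 = 133.5
  black long-haired: 534 × 1/4 = 133.5
  brown short-haired: 534 × 1/4 = 133.5
  brown long-haired: 534 × 1/4 = 133.5
χ² = Σ (O − E)² / E
  black short-haired: (95 − 133.5)² / 133.5 = 11.1030
  black long-haired: (125 − 133.5)² / 133.5 = 0.5412
  brown short-haired: (156 − 133.5)² / 133.5 = 3.7921
  brown long-haired: (158 − 133.5)² / 133.5 = 4.4963
χ² = 11.1030 + 0.5412 + 3.7921 + 4.4963 = 19.9326 ≈ 19.933
Degrees of freedom = 4 − 1 = 3; critical value at α = 0.05 is 7.815.
Since 19.933 > 7.815, we reject the null hypothesis — the data do not fit the 1:1:1:1 ratio.

19.933; not consistent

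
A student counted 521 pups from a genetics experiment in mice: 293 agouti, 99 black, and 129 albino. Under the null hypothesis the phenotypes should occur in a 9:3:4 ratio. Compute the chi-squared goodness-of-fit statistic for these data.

0.030

Total ratio parts = 16. Expected numbers out of 521:
  agouti: 521 × 9/16 = 293.0625
  black: 521 × 3/16 = 97.6875
  albino: 521 × 4/16 = 130.25
χ² = Σ (O − E)² / E
  agouti: (293 − 293.0625)² / 293.0625 = 0.0000
  black: (99 − 97.6875)² / 97.6875 = 0.0176
  albino: (129 − 130.25)² / 130.25 = 0.0120
χ² = 0.0000 + 0.0176 + 0.0120 = 0.0296 ≈ 0.030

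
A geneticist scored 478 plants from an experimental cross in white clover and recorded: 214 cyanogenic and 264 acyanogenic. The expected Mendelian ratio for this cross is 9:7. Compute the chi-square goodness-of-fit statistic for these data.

Expected counts for N = 478 under a 9:7 ratio (total parts = 16):
  cyanogenic: 478 × 9/16 = 268.875
  acyanogenic: 478 × 7/16 = 209.125
χ² = Σ (O − E)² / E
  cyanogenic: (214 − 268.875)² / 268.875 = 11.1995
  acyanogenic: (264 − 209.125)² / 209.125 = 14.3994
χ² = 11.1995 + 14.3994 = 25.5989 ≈ 25.599

25.599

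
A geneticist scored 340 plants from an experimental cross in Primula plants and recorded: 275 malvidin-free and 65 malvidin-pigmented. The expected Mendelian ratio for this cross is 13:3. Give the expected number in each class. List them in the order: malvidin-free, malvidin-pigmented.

Under the 13:3 hypothesis (Σ ratio = 16, N = 340):
  malvidin-free: 340 × 13/16 = 276.25
  malvidin-pigmented: 340 × 3/16 = 63.75

276.25, 63.75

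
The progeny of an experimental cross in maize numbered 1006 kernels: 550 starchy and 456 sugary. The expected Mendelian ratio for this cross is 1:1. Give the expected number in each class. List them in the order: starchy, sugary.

Total ratio parts = 2. Expected numbers out of 1006:
  starchy: 1006 × 1/2 = 503
  sugary: 1006 × 1/2 = 503

503, 503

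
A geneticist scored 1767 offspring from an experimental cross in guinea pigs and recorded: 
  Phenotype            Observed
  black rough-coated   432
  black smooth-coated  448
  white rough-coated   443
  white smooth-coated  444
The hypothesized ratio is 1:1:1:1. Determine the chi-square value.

0.319

The 1:1:1:1 ratio has 4 parts, so with N = 1767 the expected counts are:
  black rough-coated: 1767 × 1/4 = 441.75
  black smooth-coated: 1767 × 1/4 = 441.75
  white rough-coated: 1767 × 1/4 = 441.75
  white smooth-coated: 1767 × 1/4 = 441.75
χ² = Σ (O − E)² / E
  black rough-coated: (432 − 441.75)² / 441.75 = 0.2152
  black smooth-coated: (448 − 441.75)² / 441.75 = 0.0884
  white rough-coated: (443 − 441.75)² / 441.75 = 0.0035
  white smooth-coated: (444 − 441.75)² / 441.75 = 0.0115
χ² = 0.2152 + 0.0884 + 0.0035 + 0.0115 = 0.3186 ≈ 0.319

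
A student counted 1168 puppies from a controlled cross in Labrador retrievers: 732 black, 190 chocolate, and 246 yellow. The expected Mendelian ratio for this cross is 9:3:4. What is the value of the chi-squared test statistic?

19.648

The 9:3:4 ratio has 16 parts, so with N = 1168 the expected counts are:
  black: 1168 × 9/16 = 657
  chocolate: 1168 × 3/16 = 219
  yellow: 1168 × 4/16 = 292
χ² = Σ (O − E)² / E
  black: (732 − 657)² / 657 = 8.5616
  chocolate: (190 − 219)² / 219 = 3.8402
  yellow: (246 − 292)² / 292 = 7.2466
χ² = 8.5616 + 3.8402 + 7.2466 = 19.6484 ≈ 19.648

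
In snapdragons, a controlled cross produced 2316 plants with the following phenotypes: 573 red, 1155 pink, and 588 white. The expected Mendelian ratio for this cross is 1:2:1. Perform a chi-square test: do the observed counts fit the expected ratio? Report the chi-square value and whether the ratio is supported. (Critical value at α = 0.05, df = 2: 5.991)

Total ratio parts = 4. Expected numbers out of 2316:
  red: 2316 × 1/4 = 579
  pink: 2316 × 2/4 = 1158
  white: 2316 × 1/4 = 579
χ² = Σ (O − E)² / E
  red: (573 − 579)² / 579 = 0.0622
  pink: (1155 − 1158)² / 1158 = 0.0078
  white: (588 − 579)² / 579 = 0.1399
χ² = 0.0622 + 0.0078 + 0.1399 = 0.2099 ≈ 0.210
Degrees of freedom = 3 − 1 = 2; critical value at α = 0.05 is 5.991.
Since 0.210 < 5.991, we fail to reject the null hypothesis — the data are consistent with the 1:2:1 ratio.

0.210; consistent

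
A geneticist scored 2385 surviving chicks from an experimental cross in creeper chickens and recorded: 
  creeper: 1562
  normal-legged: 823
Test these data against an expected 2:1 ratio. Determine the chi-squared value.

Under the 2:1 hypothesis (Σ ratio = 3, N = 2385):
  creeper: 2385 × 2/3 = 1590
  normal-legged: 2385 × 1/3 = 795
χ² = Σ (O − E)² / E
  creeper: (1562 − 1590)² / 1590 = 0.4931
  normal-legged: (823 − 795)² / 795 = 0.9862
χ² = 0.4931 + 0.9862 = 1.4793 ≈ 1.479

1.479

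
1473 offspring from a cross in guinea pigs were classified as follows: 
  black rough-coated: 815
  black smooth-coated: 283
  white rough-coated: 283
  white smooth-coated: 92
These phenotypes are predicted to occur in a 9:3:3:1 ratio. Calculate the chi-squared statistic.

Under the 9:3:3:1 hypothesis (Σ ratio = 16, N = 1473):
  black rough-coated: 1473 × 9/16 = 828.5625
  black smooth-coated: 1473 × 3/16 = 276.1875
  white rough-coated: 1473 × 3/16 = 276.1875
  white smooth-coated: 1473 × 1/16 = 92.0625
χ² = Σ (O − E)² / E
  black rough-coated: (815 − 828.5625)² / 828.5625 = 0.2220
  black smooth-coated: (283 − 276.1875)² / 276.1875 = 0.1680
  white rough-coated: (283 − 276.1875)² / 276.1875 = 0.1680
  white smooth-coated: (92 − 92.0625)² / 92.0625 = 0.0000
χ² = 0.2220 + 0.1680 + 0.1680 + 0.0000 = 0.558

0.558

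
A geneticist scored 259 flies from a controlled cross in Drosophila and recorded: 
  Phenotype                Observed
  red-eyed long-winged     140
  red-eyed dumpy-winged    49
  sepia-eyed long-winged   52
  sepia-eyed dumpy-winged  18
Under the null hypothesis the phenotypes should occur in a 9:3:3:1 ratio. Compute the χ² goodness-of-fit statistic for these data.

0.672

Expected counts for N = 259 under a 9:3:3:1 ratio (total parts = 16):
  red-eyed long-winged: 259 × 9/16 = 145.6875
  red-eyed dumpy-winged: 259 × 3/16 = 48.5625
  sepia-eyed long-winged: 259 × 3/16 = 48.5625
  sepia-eyed dumpy-winged: 259 × 1/16 = 16.1875
χ² = Σ (O − E)² / E
  red-eyed long-winged: (140 − 145.6875)² / 145.6875 = 0.2220
  red-eyed dumpy-winged: (49 − 48.5625)² / 48.5625 = 0.0039
  sepia-eyed long-winged: (52 − 48.5625)² / 48.5625 = 0.2433
  sepia-eyed dumpy-winged: (18 − 16.1875)² / 16.1875 = 0.2029
χ² = 0.2220 + 0.0039 + 0.2433 + 0.2029 = 0.6721 ≈ 0.672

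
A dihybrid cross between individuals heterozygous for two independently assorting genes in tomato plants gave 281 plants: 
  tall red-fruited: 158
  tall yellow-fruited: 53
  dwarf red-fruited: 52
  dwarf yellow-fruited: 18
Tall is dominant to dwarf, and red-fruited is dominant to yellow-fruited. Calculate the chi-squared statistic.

A dihybrid F₂ with independent assortment and complete dominance at both loci gives a 9:3:3:1 phenotypic ratio.
Expected counts for N = 281 under a 9:3:3:1 ratio (total parts = 16):
  tall red-fruited: 281 × 9/16 = 158.0625
  tall yellow-fruited: 281 × 3/16 = 52.6875
  dwarf red-fruited: 281 × 3/16 = 52.6875
  dwarf yellow-fruited: 281 × 1/16 = 17.5625
χ² = Σ (O − E)² / E
  tall red-fruited: (158 − 158.0625)² / 158.0625 = 0.0000
  tall yellow-fruited: (53 − 52.6875)² / 52.6875 = 0.0019
  dwarf red-fruited: (52 − 52.6875)² / 52.6875 = 0.0090
  dwarf yellow-fruited: (18 − 17.5625)² / 17.5625 = 0.0109
χ² = 0.0000 + 0.0019 + 0.0090 + 0.0109 = 0.0218 ≈ 0.022

0.022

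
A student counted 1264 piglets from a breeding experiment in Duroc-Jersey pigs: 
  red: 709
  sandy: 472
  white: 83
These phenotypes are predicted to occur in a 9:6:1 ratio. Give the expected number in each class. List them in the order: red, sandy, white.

711, 474, 79

Expected counts for N = 1264 under a 9:6:1 ratio (total parts = 16):
  red: 1264 × 9/16 = 711
  sandy: 1264 × 6/16 = 474
  white: 1264 × 1/16 = 79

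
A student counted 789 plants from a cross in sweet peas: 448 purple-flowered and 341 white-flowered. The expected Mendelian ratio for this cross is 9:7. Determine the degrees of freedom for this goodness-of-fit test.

A goodness-of-fit test with 2 phenotype classes has df = 2 − 1 = 1.

1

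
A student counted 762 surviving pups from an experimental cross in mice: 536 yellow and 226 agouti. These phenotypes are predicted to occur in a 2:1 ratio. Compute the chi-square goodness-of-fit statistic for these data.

4.630

The 2:1 ratio has 3 parts, so with N = 762 the expected counts are:
  yellow: 762 × 2/3 = 508
  agouti: 762 × 1/3 = 254
χ² = Σ (O − E)² / E
  yellow: (536 − 508)² / 508 = 1.5433
  agouti: (226 − 254)² / 254 = 3.0866
χ² = 1.5433 + 3.0866 = 4.6299 ≈ 4.630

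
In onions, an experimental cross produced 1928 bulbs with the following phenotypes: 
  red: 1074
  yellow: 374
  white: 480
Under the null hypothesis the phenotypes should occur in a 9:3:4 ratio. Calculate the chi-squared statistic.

Under the 9:3:4 hypothesis (Σ ratio = 16, N = 1928):
  red: 1928 × 9/16 = 1084.5
  yellow: 1928 × 3/16 = 361.5
  white: 1928 × 4/16 = 482
χ² = Σ (O − E)² / E
  red: (1074 − 1084.5)² / 1084.5 = 0.1017
  yellow: (374 − 361.5)² / 361.5 = 0.4322
  white: (480 − 482)² / 482 = 0.0083
χ² = 0.1017 + 0.4322 + 0.0083 = 0.5422 ≈ 0.542

0.542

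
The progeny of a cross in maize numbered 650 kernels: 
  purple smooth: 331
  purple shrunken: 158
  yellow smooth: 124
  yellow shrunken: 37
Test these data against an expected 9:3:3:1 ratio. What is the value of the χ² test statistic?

The 9:3:3:1 ratio has 16 parts, so with N = 650 the expected counts are:
  purple smooth: 650 × 9/16 = 365.625
  purple shrunken: 650 × 3/16 = 121.875
  yellow smooth: 650 × 3/16 = 121.875
  yellow shrunken: 650 × 1/16 = 40.625
χ² = Σ (O − E)² / E
  purple smooth: (331 − 365.625)² / 365.625 = 3.2790
  purple shrunken: (158 − 121.875)² / 121.875 = 10.7078
  yellow smooth: (124 − 121.875)² / 121.875 = 0.0371
  yellow shrunken: (37 − 40.625)² / 40.625 = 0.3235
χ² = 3.2790 + 10.7078 + 0.0371 + 0.3235 = 14.3474 ≈ 14.347

14.347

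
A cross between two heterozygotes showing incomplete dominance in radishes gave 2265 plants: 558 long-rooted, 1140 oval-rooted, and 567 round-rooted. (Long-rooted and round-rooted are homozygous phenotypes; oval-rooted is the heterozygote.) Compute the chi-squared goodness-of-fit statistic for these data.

With incomplete dominance, a heterozygote × heterozygote cross gives a 1:2:1 phenotypic ratio.
The 1:2:1 ratio has 4 parts, so with N = 2265 the expected counts are:
  long-rooted: 2265 × 1/4 = 566.25
  oval-rooted: 2265 × 2/4 = 1132.5
  round-rooted: 2265 × 1/4 = 566.25
χ² = Σ (O − E)² / E
  long-rooted: (558 − 566.25)² / 566.25 = 0.1202
  oval-rooted: (1140 − 1132.5)² / 1132.5 = 0.0497
  round-rooted: (567 − 566.25)² / 566.25 = 0.0010
χ² = 0.1202 + 0.0497 + 0.0010 = 0.1709 ≈ 0.171

0.171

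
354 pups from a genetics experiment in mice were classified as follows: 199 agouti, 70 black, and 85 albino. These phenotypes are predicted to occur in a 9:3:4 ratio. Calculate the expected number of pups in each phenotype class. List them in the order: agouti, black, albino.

199.125, 66.375, 88.5

Under the 9:3:4 hypothesis (Σ ratio = 16, N = 354):
  agouti: 354 × 9/16 = 199.125
  black: 354 × 3/16 = 66.375
  albino: 354 × 4/16 = 88.5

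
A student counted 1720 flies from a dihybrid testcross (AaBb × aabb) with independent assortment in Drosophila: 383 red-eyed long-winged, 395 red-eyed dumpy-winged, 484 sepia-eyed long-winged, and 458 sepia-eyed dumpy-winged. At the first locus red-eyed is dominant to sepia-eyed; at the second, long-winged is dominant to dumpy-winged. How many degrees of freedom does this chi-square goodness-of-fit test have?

3

A dihybrid testcross with independent assortment gives a 1:1:1:1 ratio.
A goodness-of-fit test with 4 phenotype classes has df = 4 − 1 = 3.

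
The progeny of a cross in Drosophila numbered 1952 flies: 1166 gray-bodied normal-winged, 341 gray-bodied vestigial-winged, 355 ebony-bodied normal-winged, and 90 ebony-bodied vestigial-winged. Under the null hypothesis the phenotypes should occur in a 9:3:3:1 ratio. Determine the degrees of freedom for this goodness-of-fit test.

3

A goodness-of-fit test with 4 phenotype classes has df = 4 − 1 = 3.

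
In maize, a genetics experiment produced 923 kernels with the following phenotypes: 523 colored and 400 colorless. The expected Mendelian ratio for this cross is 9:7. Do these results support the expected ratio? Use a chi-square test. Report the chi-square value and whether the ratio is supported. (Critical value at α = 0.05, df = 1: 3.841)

The 9:7 ratio has 16 parts, so with N = 923 the expected counts are:
  colored: 923 × 9/16 = 519.1875
  colorless: 923 × 7/16 = 403.8125
χ² = Σ (O − E)² / E
  colored: (523 − 519.1875)² / 519.1875 = 0.0280
  colorless: (400 − 403.8125)² / 403.8125 = 0.0360
χ² = 0.0280 + 0.0360 = 0.064
Degrees of freedom = 2 − 1 = 1; critical value at α = 0.05 is 3.841.
Since 0.064 < 3.841, we fail to reject the null hypothesis — the data are consistent with the 9:7 ratio.

0.064; consistent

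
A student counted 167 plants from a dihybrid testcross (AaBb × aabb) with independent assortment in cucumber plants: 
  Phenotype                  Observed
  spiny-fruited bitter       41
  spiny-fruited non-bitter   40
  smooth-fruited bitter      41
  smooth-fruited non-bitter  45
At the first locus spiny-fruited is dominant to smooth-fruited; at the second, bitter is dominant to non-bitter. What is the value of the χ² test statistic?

A dihybrid testcross with independent assortment gives a 1:1:1:1 ratio.
Total ratio parts = 4. Expected numbers out of 167:
  spiny-fruited bitter: 167 × 1/4 = 41.75
  spiny-fruited non-bitter: 167 × 1/4 = 41.75
  smooth-fruited bitter: 167 × 1/4 = 41.75
  smooth-fruited non-bitter: 167 × 1/4 = 41.75
χ² = Σ (O − E)² / E
  spiny-fruited bitter: (41 − 41.75)² / 41.75 = 0.0135
  spiny-fruited non-bitter: (40 − 41.75)² / 41.75 = 0.0734
  smooth-fruited bitter: (41 − 41.75)² / 41.75 = 0.0135
  smooth-fruited non-bitter: (45 − 41.75)² / 41.75 = 0.2530
χ² = 0.0135 + 0.0734 + 0.0135 + 0.2530 = 0.3534 ≈ 0.353

0.353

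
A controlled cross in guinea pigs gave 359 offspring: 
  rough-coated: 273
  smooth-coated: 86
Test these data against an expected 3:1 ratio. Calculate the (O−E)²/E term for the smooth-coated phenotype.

0.157

The 3:1 ratio has 4 parts, so with N = 359 the expected counts are:
  rough-coated: 359 × 3/4 = 269.25
  smooth-coated: 359 × 1/4 = 89.75
Contribution of smooth-coated: (86 − 89.75)² / 89.75 = 0.1567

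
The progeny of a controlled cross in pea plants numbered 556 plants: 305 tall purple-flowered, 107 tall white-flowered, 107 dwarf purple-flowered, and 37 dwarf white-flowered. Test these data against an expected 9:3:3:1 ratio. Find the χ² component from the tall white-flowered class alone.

The 9:3:3:1 ratio has 16 parts, so with N = 556 the expected counts are:
  tall purple-flowered: 556 × 9/16 = 312.75
  tall white-flowered: 556 × 3/16 = 104.25
  dwarf purple-flowered: 556 × 3/16 = 104.25
  dwarf white-flowered: 556 × 1/16 = 34.75
Contribution of tall white-flowered: (107 − 104.25)² / 104.25 = 0.0725

0.073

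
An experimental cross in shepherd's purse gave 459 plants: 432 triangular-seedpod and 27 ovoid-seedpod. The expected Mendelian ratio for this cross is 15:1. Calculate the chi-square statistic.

Under the 15:1 hypothesis (Σ ratio = 16, N = 459):
  triangular-seedpod: 459 × 15/16 = 430.3125
  ovoid-seedpod: 459 × 1/16 = 28.6875
χ² = Σ (O − E)² / E
  triangular-seedpod: (432 − 430.3125)² / 430.3125 = 0.0066
  ovoid-seedpod: (27 − 28.6875)² / 28.6875 = 0.0993
χ² = 0.0066 + 0.0993 = 0.1059 ≈ 0.106

0.106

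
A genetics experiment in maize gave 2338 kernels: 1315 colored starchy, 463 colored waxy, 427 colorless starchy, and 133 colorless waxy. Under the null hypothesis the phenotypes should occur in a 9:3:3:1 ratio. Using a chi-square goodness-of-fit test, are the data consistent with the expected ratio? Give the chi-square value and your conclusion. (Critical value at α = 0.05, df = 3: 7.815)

2.857; consistent

The 9:3:3:1 ratio has 16 parts, so with N = 2338 the expected counts are:
  colored starchy: 2338 × 9/16 = 1315.125
  colored waxy: 2338 × 3/16 = 438.375
  colorless starchy: 2338 × 3/16 = 438.375
  colorless waxy: 2338 × 1/16 = 146.125
χ² = Σ (O − E)² / E
  colored starchy: (1315 − 1315.125)² / 1315.125 = 0.0000
  colored waxy: (463 − 438.375)² / 438.375 = 1.3833
  colorless starchy: (427 − 438.375)² / 438.375 = 0.2952
  colorless waxy: (133 − 146.125)² / 146.125 = 1.1789
χ² = 0.0000 + 1.3833 + 0.2952 + 1.1789 = 2.8574 ≈ 2.857
Degrees of freedom = 4 − 1 = 3; critical value at α = 0.05 is 7.815.
Since 2.857 < 7.815, we fail to reject the null hypothesis — the data are consistent with the 9:3:3:1 ratio.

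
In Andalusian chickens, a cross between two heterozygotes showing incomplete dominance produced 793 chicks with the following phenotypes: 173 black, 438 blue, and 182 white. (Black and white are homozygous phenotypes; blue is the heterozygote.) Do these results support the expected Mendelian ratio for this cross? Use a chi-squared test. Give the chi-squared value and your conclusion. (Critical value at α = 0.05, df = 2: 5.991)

With incomplete dominance, a heterozygote × heterozygote cross gives a 1:2:1 phenotypic ratio.
Under the 1:2:1 hypothesis (Σ ratio = 4, N = 793):
  black: 793 × 1/4 = 198.25
  blue: 793 × 2/4 = 396.5
  white: 793 × 1/4 = 198.25
χ² = Σ (O − E)² / E
  black: (173 − 198.25)² / 198.25 = 3.2160
  blue: (438 − 396.5)² / 396.5 = 4.3436
  white: (182 − 198.25)² / 198.25 = 1.3320
χ² = 3.2160 + 4.3436 + 1.3320 = 8.8916 ≈ 8.892
Degrees of freedom = 3 − 1 = 2; critical value at α = 0.05 is 5.991.
Since 8.892 > 5.991, we reject the null hypothesis — the data do not fit the 1:2:1 ratio.

8.892; not consistent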